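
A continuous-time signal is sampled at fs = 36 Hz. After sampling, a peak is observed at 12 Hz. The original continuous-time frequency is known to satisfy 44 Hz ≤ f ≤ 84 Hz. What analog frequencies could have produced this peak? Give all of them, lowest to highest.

48 Hz, 60 Hz, 84 Hz

Frequencies that alias to 12 Hz are k·fs ± 12 Hz for integer k ≥ 0.
k=0: 12 Hz.
k=1: 24 Hz, 48 Hz.
k=2: 60 Hz, 84 Hz.
k=3: 96 Hz, 120 Hz.
Within [44 Hz, 84 Hz]: 48 Hz, 60 Hz, 84 Hz.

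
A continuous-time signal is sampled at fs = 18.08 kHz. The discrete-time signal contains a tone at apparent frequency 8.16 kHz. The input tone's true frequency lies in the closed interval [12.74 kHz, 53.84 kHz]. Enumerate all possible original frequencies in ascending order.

26.24 kHz, 28 kHz, 44.32 kHz, 46.08 kHz

Frequencies that alias to 8.16 kHz are k·fs ± 8.16 kHz for integer k ≥ 0.
k=0: 8.16 kHz.
k=1: 9.92 kHz, 26.24 kHz.
k=2: 28 kHz, 44.32 kHz.
k=3: 46.08 kHz, 62.4 kHz.
k=4: 64.16 kHz, 80.48 kHz.
Within [12.74 kHz, 53.84 kHz]: 26.24 kHz, 28 kHz, 44.32 kHz, 46.08 kHz.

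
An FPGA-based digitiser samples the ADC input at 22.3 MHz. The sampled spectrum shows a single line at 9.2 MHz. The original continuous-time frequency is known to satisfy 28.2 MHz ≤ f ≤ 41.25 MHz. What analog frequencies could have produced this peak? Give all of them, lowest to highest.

Frequencies that alias to 9.2 MHz are k·fs ± 9.2 MHz for integer k ≥ 0.
k=0: 9.2 MHz.
k=1: 13.1 MHz, 31.5 MHz.
k=2: 35.4 MHz, 53.8 MHz.
k=3: 57.7 MHz, 76.1 MHz.
Within [28.2 MHz, 41.25 MHz]: 31.5 MHz, 35.4 MHz.

31.5 MHz, 35.4 MHz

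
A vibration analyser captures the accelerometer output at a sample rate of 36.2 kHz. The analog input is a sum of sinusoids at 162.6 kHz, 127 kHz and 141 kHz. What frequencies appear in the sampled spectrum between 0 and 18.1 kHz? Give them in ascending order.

fs/2 = 18.1 kHz.
162.6 kHz mod fs = 17.8 kHz.
17.8 kHz ≤ fs/2 = 18.1 kHz, appears at 17.8 kHz.
127 kHz mod fs = 18.4 kHz.
18.4 kHz > fs/2 = 18.1 kHz, folds to fs − 18.4 kHz = 17.8 kHz.
141 kHz mod fs = 32.4 kHz.
32.4 kHz > fs/2 = 18.1 kHz, folds to fs − 32.4 kHz = 3.8 kHz.
Distinct values: {3.8 kHz, 17.8 kHz}.

3.8 kHz, 17.8 kHz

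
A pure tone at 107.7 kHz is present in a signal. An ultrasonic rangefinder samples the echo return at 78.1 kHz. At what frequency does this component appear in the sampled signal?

107.7 kHz mod fs = 29.6 kHz.
29.6 kHz ≤ fs/2 = 39.05 kHz, appears at 29.6 kHz.

29.6 kHz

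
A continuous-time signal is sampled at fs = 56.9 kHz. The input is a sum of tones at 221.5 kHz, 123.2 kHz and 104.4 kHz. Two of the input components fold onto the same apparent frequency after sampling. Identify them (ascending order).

fs/2 = 28.45 kHz.
221.5 kHz mod fs = 50.8 kHz.
50.8 kHz > fs/2 = 28.45 kHz, folds to fs − 50.8 kHz = 6.1 kHz.
123.2 kHz mod fs = 9.4 kHz.
9.4 kHz ≤ fs/2 = 28.45 kHz, appears at 9.4 kHz.
104.4 kHz mod fs = 47.5 kHz.
47.5 kHz > fs/2 = 28.45 kHz, folds to fs − 47.5 kHz = 9.4 kHz.
104.4 kHz and 123.2 kHz both map to 9.4 kHz.

104.4 kHz, 123.2 kHz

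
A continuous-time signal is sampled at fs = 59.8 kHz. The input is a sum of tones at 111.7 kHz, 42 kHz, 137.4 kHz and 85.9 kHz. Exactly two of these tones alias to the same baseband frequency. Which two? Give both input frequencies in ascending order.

fs/2 = 29.9 kHz.
111.7 kHz mod fs = 51.9 kHz.
51.9 kHz > fs/2 = 29.9 kHz, folds to fs − 51.9 kHz = 7.9 kHz.
42 kHz > fs/2 = 29.9 kHz, folds to fs − 42 kHz = 17.8 kHz.
137.4 kHz mod fs = 17.8 kHz.
17.8 kHz ≤ fs/2 = 29.9 kHz, appears at 17.8 kHz.
85.9 kHz mod fs = 26.1 kHz.
26.1 kHz ≤ fs/2 = 29.9 kHz, appears at 26.1 kHz.
42 kHz and 137.4 kHz both map to 17.8 kHz.

42 kHz, 137.4 kHz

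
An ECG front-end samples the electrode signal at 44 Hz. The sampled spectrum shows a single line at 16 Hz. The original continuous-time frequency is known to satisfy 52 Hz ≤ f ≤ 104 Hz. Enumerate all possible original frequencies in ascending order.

60 Hz, 72 Hz, 104 Hz

Frequencies that alias to 16 Hz are k·fs ± 16 Hz for integer k ≥ 0.
k=0: 16 Hz.
k=1: 28 Hz, 60 Hz.
k=2: 72 Hz, 104 Hz.
k=3: 116 Hz, 148 Hz.
Within [52 Hz, 104 Hz]: 60 Hz, 72 Hz, 104 Hz.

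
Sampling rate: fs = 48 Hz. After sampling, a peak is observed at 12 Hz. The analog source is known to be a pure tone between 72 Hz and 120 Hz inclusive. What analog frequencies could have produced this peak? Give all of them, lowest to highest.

84 Hz, 108 Hz

Frequencies that alias to 12 Hz are k·fs ± 12 Hz for integer k ≥ 0.
k=0: 12 Hz.
k=1: 36 Hz, 60 Hz.
k=2: 84 Hz, 108 Hz.
k=3: 132 Hz, 156 Hz.
Within [72 Hz, 120 Hz]: 84 Hz, 108 Hz.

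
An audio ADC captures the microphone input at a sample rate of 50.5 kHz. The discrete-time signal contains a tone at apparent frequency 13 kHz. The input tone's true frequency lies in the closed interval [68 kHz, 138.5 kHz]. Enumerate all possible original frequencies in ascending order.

88 kHz, 114 kHz, 138.5 kHz

Frequencies that alias to 13 kHz are k·fs ± 13 kHz for integer k ≥ 0.
k=0: 13 kHz.
k=1: 37.5 kHz, 63.5 kHz.
k=2: 88 kHz, 114 kHz.
k=3: 138.5 kHz, 164.5 kHz.
k=4: 189 kHz, 215 kHz.
Within [68 kHz, 138.5 kHz]: 88 kHz, 114 kHz, 138.5 kHz.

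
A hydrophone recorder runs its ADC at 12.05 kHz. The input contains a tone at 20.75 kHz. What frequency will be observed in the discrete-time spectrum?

20.75 kHz mod fs = 8.7 kHz.
8.7 kHz > fs/2 = 6.025 kHz, folds to fs − 8.7 kHz = 3.35 kHz.

3.35 kHz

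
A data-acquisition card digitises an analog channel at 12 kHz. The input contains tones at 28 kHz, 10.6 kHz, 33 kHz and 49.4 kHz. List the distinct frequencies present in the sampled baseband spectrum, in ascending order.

fs/2 = 6 kHz.
28 kHz mod fs = 4 kHz.
4 kHz ≤ fs/2 = 6 kHz, appears at 4 kHz.
10.6 kHz > fs/2 = 6 kHz, folds to fs − 10.6 kHz = 1.4 kHz.
33 kHz mod fs = 9 kHz.
9 kHz > fs/2 = 6 kHz, folds to fs − 9 kHz = 3 kHz.
49.4 kHz mod fs = 1.4 kHz.
1.4 kHz ≤ fs/2 = 6 kHz, appears at 1.4 kHz.
Distinct values: {1.4 kHz, 3 kHz, 4 kHz}.

1.4 kHz, 3 kHz, 4 kHz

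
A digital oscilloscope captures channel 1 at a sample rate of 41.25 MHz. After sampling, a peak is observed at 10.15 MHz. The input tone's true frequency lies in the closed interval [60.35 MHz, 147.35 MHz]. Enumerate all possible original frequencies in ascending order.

72.35 MHz, 92.65 MHz, 113.6 MHz, 133.9 MHz

Frequencies that alias to 10.15 MHz are k·fs ± 10.15 MHz for integer k ≥ 0.
k=0: 10.15 MHz.
k=1: 31.1 MHz, 51.4 MHz.
k=2: 72.35 MHz, 92.65 MHz.
k=3: 113.6 MHz, 133.9 MHz.
k=4: 154.85 MHz, 175.15 MHz.
Within [60.35 MHz, 147.35 MHz]: 72.35 MHz, 92.65 MHz, 113.6 MHz, 133.9 MHz.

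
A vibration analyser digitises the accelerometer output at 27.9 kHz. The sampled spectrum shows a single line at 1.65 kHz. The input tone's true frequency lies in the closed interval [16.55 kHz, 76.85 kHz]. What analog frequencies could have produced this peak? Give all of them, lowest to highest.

Frequencies that alias to 1.65 kHz are k·fs ± 1.65 kHz for integer k ≥ 0.
k=0: 1.65 kHz.
k=1: 26.25 kHz, 29.55 kHz.
k=2: 54.15 kHz, 57.45 kHz.
k=3: 82.05 kHz, 85.35 kHz.
Within [16.55 kHz, 76.85 kHz]: 26.25 kHz, 29.55 kHz, 54.15 kHz, 57.45 kHz.

26.25 kHz, 29.55 kHz, 54.15 kHz, 57.45 kHz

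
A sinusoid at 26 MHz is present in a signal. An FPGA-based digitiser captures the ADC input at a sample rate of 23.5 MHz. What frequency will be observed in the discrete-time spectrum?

26 MHz mod fs = 2.5 MHz.
2.5 MHz ≤ fs/2 = 11.75 MHz, appears at 2.5 MHz.

2.5 MHz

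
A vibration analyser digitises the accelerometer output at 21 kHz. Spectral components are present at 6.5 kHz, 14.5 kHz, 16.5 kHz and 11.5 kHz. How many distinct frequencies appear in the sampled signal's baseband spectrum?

fs/2 = 10.5 kHz.
6.5 kHz ≤ fs/2 = 10.5 kHz, passes unchanged.
14.5 kHz > fs/2 = 10.5 kHz, folds to fs − 14.5 kHz = 6.5 kHz.
16.5 kHz > fs/2 = 10.5 kHz, folds to fs − 16.5 kHz = 4.5 kHz.
11.5 kHz > fs/2 = 10.5 kHz, folds to fs − 11.5 kHz = 9.5 kHz.
Distinct values: {4.5 kHz, 6.5 kHz, 9.5 kHz} → 3.

3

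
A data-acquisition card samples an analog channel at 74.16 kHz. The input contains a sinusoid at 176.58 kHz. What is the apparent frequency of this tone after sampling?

28.26 kHz

176.58 kHz mod fs = 28.26 kHz.
28.26 kHz ≤ fs/2 = 37.08 kHz, appears at 28.26 kHz.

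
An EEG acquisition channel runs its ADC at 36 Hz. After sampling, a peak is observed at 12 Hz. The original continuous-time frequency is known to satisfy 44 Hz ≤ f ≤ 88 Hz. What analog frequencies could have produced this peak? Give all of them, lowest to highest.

Frequencies that alias to 12 Hz are k·fs ± 12 Hz for integer k ≥ 0.
k=0: 12 Hz.
k=1: 24 Hz, 48 Hz.
k=2: 60 Hz, 84 Hz.
k=3: 96 Hz, 120 Hz.
Within [44 Hz, 88 Hz]: 48 Hz, 60 Hz, 84 Hz.

48 Hz, 60 Hz, 84 Hz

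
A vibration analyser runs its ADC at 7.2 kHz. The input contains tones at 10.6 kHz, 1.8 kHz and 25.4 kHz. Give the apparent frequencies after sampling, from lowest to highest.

fs/2 = 3.6 kHz.
10.6 kHz mod fs = 3.4 kHz.
3.4 kHz ≤ fs/2 = 3.6 kHz, appears at 3.4 kHz.
1.8 kHz ≤ fs/2 = 3.6 kHz, passes unchanged.
25.4 kHz mod fs = 3.8 kHz.
3.8 kHz > fs/2 = 3.6 kHz, folds to fs − 3.8 kHz = 3.4 kHz.
Distinct values: {1.8 kHz, 3.4 kHz}.

1.8 kHz, 3.4 kHz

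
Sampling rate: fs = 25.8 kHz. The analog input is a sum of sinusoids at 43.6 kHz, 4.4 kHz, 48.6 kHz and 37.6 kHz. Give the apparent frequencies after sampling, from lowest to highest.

3 kHz, 4.4 kHz, 8 kHz, 11.8 kHz

fs/2 = 12.9 kHz.
43.6 kHz mod fs = 17.8 kHz.
17.8 kHz > fs/2 = 12.9 kHz, folds to fs − 17.8 kHz = 8 kHz.
4.4 kHz ≤ fs/2 = 12.9 kHz, passes unchanged.
48.6 kHz mod fs = 22.8 kHz.
22.8 kHz > fs/2 = 12.9 kHz, folds to fs − 22.8 kHz = 3 kHz.
37.6 kHz mod fs = 11.8 kHz.
11.8 kHz ≤ fs/2 = 12.9 kHz, appears at 11.8 kHz.
Distinct values: {3 kHz, 4.4 kHz, 8 kHz, 11.8 kHz}.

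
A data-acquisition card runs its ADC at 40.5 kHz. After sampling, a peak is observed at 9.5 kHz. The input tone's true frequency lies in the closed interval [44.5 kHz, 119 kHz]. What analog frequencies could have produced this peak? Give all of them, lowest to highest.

Frequencies that alias to 9.5 kHz are k·fs ± 9.5 kHz for integer k ≥ 0.
k=0: 9.5 kHz.
k=1: 31 kHz, 50 kHz.
k=2: 71.5 kHz, 90.5 kHz.
k=3: 112 kHz, 131 kHz.
k=4: 152.5 kHz, 171.5 kHz.
Within [44.5 kHz, 119 kHz]: 50 kHz, 71.5 kHz, 90.5 kHz, 112 kHz.

50 kHz, 71.5 kHz, 90.5 kHz, 112 kHz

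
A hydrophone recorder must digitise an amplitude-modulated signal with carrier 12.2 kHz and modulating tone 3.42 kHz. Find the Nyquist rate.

AM sidebands sit at fc ± fm = 8.78 kHz and 15.62 kHz.
Highest-frequency component: 15.62 kHz.
Nyquist rate = 2 × 15.62 kHz = 31.24 kHz.

31.24 kHz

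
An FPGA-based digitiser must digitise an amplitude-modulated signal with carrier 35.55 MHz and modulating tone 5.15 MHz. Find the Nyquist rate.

AM sidebands sit at fc ± fm = 30.4 MHz and 40.7 MHz.
Highest-frequency component: 40.7 MHz.
Nyquist rate = 2 × 40.7 MHz = 81.4 MHz.

81.4 MHz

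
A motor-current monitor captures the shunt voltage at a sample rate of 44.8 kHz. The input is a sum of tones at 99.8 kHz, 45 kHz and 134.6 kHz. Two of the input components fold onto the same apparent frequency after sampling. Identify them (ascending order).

45 kHz, 134.6 kHz

fs/2 = 22.4 kHz.
99.8 kHz mod fs = 10.2 kHz.
10.2 kHz ≤ fs/2 = 22.4 kHz, appears at 10.2 kHz.
45 kHz mod fs = 0.2 kHz.
0.2 kHz ≤ fs/2 = 22.4 kHz, appears at 0.2 kHz.
134.6 kHz mod fs = 0.2 kHz.
0.2 kHz ≤ fs/2 = 22.4 kHz, appears at 0.2 kHz.
45 kHz and 134.6 kHz both map to 0.2 kHz.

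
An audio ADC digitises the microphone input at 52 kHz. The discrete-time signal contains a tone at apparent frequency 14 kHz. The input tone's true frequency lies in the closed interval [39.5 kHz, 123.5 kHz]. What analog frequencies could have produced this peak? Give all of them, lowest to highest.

Frequencies that alias to 14 kHz are k·fs ± 14 kHz for integer k ≥ 0.
k=0: 14 kHz.
k=1: 38 kHz, 66 kHz.
k=2: 90 kHz, 118 kHz.
k=3: 142 kHz, 170 kHz.
Within [39.5 kHz, 123.5 kHz]: 66 kHz, 90 kHz, 118 kHz.

66 kHz, 90 kHz, 118 kHz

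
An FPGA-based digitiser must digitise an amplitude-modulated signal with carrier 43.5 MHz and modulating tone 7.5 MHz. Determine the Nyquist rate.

102 MHz

AM sidebands sit at fc ± fm = 36 MHz and 51 MHz.
Highest-frequency component: 51 MHz.
Nyquist rate = 2 × 51 MHz = 102 MHz.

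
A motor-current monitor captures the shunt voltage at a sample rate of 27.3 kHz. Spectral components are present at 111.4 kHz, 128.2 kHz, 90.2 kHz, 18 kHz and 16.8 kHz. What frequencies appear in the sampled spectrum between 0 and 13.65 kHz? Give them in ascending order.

fs/2 = 13.65 kHz.
111.4 kHz mod fs = 2.2 kHz.
2.2 kHz ≤ fs/2 = 13.65 kHz, appears at 2.2 kHz.
128.2 kHz mod fs = 19 kHz.
19 kHz > fs/2 = 13.65 kHz, folds to fs − 19 kHz = 8.3 kHz.
90.2 kHz mod fs = 8.3 kHz.
8.3 kHz ≤ fs/2 = 13.65 kHz, appears at 8.3 kHz.
18 kHz > fs/2 = 13.65 kHz, folds to fs − 18 kHz = 9.3 kHz.
16.8 kHz > fs/2 = 13.65 kHz, folds to fs − 16.8 kHz = 10.5 kHz.
Distinct values: {2.2 kHz, 8.3 kHz, 9.3 kHz, 10.5 kHz}.

2.2 kHz, 8.3 kHz, 9.3 kHz, 10.5 kHz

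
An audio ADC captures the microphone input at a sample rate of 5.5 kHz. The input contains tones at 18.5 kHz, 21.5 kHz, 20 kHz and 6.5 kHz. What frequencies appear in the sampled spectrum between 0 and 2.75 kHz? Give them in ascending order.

0.5 kHz, 1 kHz, 2 kHz

fs/2 = 2.75 kHz.
18.5 kHz mod fs = 2 kHz.
2 kHz ≤ fs/2 = 2.75 kHz, appears at 2 kHz.
21.5 kHz mod fs = 5 kHz.
5 kHz > fs/2 = 2.75 kHz, folds to fs − 5 kHz = 0.5 kHz.
20 kHz mod fs = 3.5 kHz.
3.5 kHz > fs/2 = 2.75 kHz, folds to fs − 3.5 kHz = 2 kHz.
6.5 kHz mod fs = 1 kHz.
1 kHz ≤ fs/2 = 2.75 kHz, appears at 1 kHz.
Distinct values: {0.5 kHz, 1 kHz, 2 kHz}.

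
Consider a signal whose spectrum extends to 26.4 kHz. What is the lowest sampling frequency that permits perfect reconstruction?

52.8 kHz

Nyquist rate = 2 × 26.4 kHz = 52.8 kHz.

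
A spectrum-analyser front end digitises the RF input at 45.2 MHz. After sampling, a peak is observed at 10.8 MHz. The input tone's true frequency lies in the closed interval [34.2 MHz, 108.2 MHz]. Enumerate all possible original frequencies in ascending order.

34.4 MHz, 56 MHz, 79.6 MHz, 101.2 MHz

Frequencies that alias to 10.8 MHz are k·fs ± 10.8 MHz for integer k ≥ 0.
k=0: 10.8 MHz.
k=1: 34.4 MHz, 56 MHz.
k=2: 79.6 MHz, 101.2 MHz.
k=3: 124.8 MHz, 146.4 MHz.
Within [34.2 MHz, 108.2 MHz]: 34.4 MHz, 56 MHz, 79.6 MHz, 101.2 MHz.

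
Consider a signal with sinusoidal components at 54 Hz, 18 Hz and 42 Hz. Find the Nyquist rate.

108 Hz

Highest-frequency component: 54 Hz.
Nyquist rate = 2 × 54 Hz = 108 Hz.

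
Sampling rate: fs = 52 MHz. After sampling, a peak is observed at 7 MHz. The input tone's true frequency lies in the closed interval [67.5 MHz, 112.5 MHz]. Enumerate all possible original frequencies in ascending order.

97 MHz, 111 MHz

Frequencies that alias to 7 MHz are k·fs ± 7 MHz for integer k ≥ 0.
k=0: 7 MHz.
k=1: 45 MHz, 59 MHz.
k=2: 97 MHz, 111 MHz.
k=3: 149 MHz, 163 MHz.
Within [67.5 MHz, 112.5 MHz]: 97 MHz, 111 MHz.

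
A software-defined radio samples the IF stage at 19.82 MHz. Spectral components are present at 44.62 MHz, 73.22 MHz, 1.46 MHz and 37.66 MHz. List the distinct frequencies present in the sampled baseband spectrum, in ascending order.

1.46 MHz, 1.98 MHz, 4.98 MHz, 6.06 MHz

fs/2 = 9.91 MHz.
44.62 MHz mod fs = 4.98 MHz.
4.98 MHz ≤ fs/2 = 9.91 MHz, appears at 4.98 MHz.
73.22 MHz mod fs = 13.76 MHz.
13.76 MHz > fs/2 = 9.91 MHz, folds to fs − 13.76 MHz = 6.06 MHz.
1.46 MHz ≤ fs/2 = 9.91 MHz, passes unchanged.
37.66 MHz mod fs = 17.84 MHz.
17.84 MHz > fs/2 = 9.91 MHz, folds to fs − 17.84 MHz = 1.98 MHz.
Distinct values: {1.46 MHz, 1.98 MHz, 4.98 MHz, 6.06 MHz}.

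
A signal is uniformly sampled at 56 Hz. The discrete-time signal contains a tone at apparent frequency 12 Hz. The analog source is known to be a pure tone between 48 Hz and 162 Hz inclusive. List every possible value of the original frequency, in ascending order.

Frequencies that alias to 12 Hz are k·fs ± 12 Hz for integer k ≥ 0.
k=0: 12 Hz.
k=1: 44 Hz, 68 Hz.
k=2: 100 Hz, 124 Hz.
k=3: 156 Hz, 180 Hz.
k=4: 212 Hz, 236 Hz.
Within [48 Hz, 162 Hz]: 68 Hz, 100 Hz, 124 Hz, 156 Hz.

68 Hz, 100 Hz, 124 Hz, 156 Hz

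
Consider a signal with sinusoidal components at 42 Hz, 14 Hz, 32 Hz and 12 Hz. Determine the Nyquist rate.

Highest-frequency component: 42 Hz.
Nyquist rate = 2 × 42 Hz = 84 Hz.

84 Hz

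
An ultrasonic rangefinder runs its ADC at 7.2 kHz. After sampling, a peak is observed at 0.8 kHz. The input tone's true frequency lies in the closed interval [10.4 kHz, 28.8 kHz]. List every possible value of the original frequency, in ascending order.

13.6 kHz, 15.2 kHz, 20.8 kHz, 22.4 kHz, 28 kHz

Frequencies that alias to 0.8 kHz are k·fs ± 0.8 kHz for integer k ≥ 0.
k=0: 0.8 kHz.
k=1: 6.4 kHz, 8 kHz.
k=2: 13.6 kHz, 15.2 kHz.
k=3: 20.8 kHz, 22.4 kHz.
k=4: 28 kHz, 29.6 kHz.
k=5: 35.2 kHz, 36.8 kHz.
Within [10.4 kHz, 28.8 kHz]: 13.6 kHz, 15.2 kHz, 20.8 kHz, 22.4 kHz, 28 kHz.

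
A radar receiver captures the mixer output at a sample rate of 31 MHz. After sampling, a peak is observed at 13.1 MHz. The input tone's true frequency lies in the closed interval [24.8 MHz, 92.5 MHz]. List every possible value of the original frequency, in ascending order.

Frequencies that alias to 13.1 MHz are k·fs ± 13.1 MHz for integer k ≥ 0.
k=0: 13.1 MHz.
k=1: 17.9 MHz, 44.1 MHz.
k=2: 48.9 MHz, 75.1 MHz.
k=3: 79.9 MHz, 106.1 MHz.
k=4: 110.9 MHz, 137.1 MHz.
Within [24.8 MHz, 92.5 MHz]: 44.1 MHz, 48.9 MHz, 75.1 MHz, 79.9 MHz.

44.1 MHz, 48.9 MHz, 75.1 MHz, 79.9 MHz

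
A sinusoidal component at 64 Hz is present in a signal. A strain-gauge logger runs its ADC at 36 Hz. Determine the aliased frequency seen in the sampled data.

8 Hz

64 Hz mod fs = 28 Hz.
28 Hz > fs/2 = 18 Hz, folds to fs − 28 Hz = 8 Hz.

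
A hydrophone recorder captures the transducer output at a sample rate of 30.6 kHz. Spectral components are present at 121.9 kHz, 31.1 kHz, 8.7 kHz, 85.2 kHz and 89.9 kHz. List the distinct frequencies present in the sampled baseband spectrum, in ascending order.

fs/2 = 15.3 kHz.
121.9 kHz mod fs = 30.1 kHz.
30.1 kHz > fs/2 = 15.3 kHz, folds to fs − 30.1 kHz = 0.5 kHz.
31.1 kHz mod fs = 0.5 kHz.
0.5 kHz ≤ fs/2 = 15.3 kHz, appears at 0.5 kHz.
8.7 kHz ≤ fs/2 = 15.3 kHz, passes unchanged.
85.2 kHz mod fs = 24 kHz.
24 kHz > fs/2 = 15.3 kHz, folds to fs − 24 kHz = 6.6 kHz.
89.9 kHz mod fs = 28.7 kHz.
28.7 kHz > fs/2 = 15.3 kHz, folds to fs − 28.7 kHz = 1.9 kHz.
Distinct values: {0.5 kHz, 1.9 kHz, 6.6 kHz, 8.7 kHz}.

0.5 kHz, 1.9 kHz, 6.6 kHz, 8.7 kHz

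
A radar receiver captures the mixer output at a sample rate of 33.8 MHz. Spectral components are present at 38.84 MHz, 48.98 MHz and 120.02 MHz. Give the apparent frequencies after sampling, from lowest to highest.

5.04 MHz, 15.18 MHz

fs/2 = 16.9 MHz.
38.84 MHz mod fs = 5.04 MHz.
5.04 MHz ≤ fs/2 = 16.9 MHz, appears at 5.04 MHz.
48.98 MHz mod fs = 15.18 MHz.
15.18 MHz ≤ fs/2 = 16.9 MHz, appears at 15.18 MHz.
120.02 MHz mod fs = 18.62 MHz.
18.62 MHz > fs/2 = 16.9 MHz, folds to fs − 18.62 MHz = 15.18 MHz.
Distinct values: {5.04 MHz, 15.18 MHz}.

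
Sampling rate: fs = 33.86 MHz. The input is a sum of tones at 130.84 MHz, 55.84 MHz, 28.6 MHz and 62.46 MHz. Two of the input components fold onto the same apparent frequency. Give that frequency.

fs/2 = 16.93 MHz.
130.84 MHz mod fs = 29.26 MHz.
29.26 MHz > fs/2 = 16.93 MHz, folds to fs − 29.26 MHz = 4.6 MHz.
55.84 MHz mod fs = 21.98 MHz.
21.98 MHz > fs/2 = 16.93 MHz, folds to fs − 21.98 MHz = 11.88 MHz.
28.6 MHz > fs/2 = 16.93 MHz, folds to fs − 28.6 MHz = 5.26 MHz.
62.46 MHz mod fs = 28.6 MHz.
28.6 MHz > fs/2 = 16.93 MHz, folds to fs − 28.6 MHz = 5.26 MHz.
28.6 MHz and 62.46 MHz both map to 5.26 MHz.

5.26 MHz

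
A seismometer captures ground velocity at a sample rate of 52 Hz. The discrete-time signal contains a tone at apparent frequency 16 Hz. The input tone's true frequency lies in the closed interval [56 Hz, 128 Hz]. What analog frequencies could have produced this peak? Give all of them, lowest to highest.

68 Hz, 88 Hz, 120 Hz

Frequencies that alias to 16 Hz are k·fs ± 16 Hz for integer k ≥ 0.
k=0: 16 Hz.
k=1: 36 Hz, 68 Hz.
k=2: 88 Hz, 120 Hz.
k=3: 140 Hz, 172 Hz.
Within [56 Hz, 128 Hz]: 68 Hz, 88 Hz, 120 Hz.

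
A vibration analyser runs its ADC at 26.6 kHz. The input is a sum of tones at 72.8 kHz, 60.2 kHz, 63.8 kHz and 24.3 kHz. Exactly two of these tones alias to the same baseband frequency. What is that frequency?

fs/2 = 13.3 kHz.
72.8 kHz mod fs = 19.6 kHz.
19.6 kHz > fs/2 = 13.3 kHz, folds to fs − 19.6 kHz = 7 kHz.
60.2 kHz mod fs = 7 kHz.
7 kHz ≤ fs/2 = 13.3 kHz, appears at 7 kHz.
63.8 kHz mod fs = 10.6 kHz.
10.6 kHz ≤ fs/2 = 13.3 kHz, appears at 10.6 kHz.
24.3 kHz > fs/2 = 13.3 kHz, folds to fs − 24.3 kHz = 2.3 kHz.
60.2 kHz and 72.8 kHz both map to 7 kHz.

7 kHz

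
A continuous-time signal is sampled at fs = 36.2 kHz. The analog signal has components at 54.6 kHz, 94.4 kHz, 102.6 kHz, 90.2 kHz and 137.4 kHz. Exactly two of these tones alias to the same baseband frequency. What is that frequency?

17.8 kHz

fs/2 = 18.1 kHz.
54.6 kHz mod fs = 18.4 kHz.
18.4 kHz > fs/2 = 18.1 kHz, folds to fs − 18.4 kHz = 17.8 kHz.
94.4 kHz mod fs = 22 kHz.
22 kHz > fs/2 = 18.1 kHz, folds to fs − 22 kHz = 14.2 kHz.
102.6 kHz mod fs = 30.2 kHz.
30.2 kHz > fs/2 = 18.1 kHz, folds to fs − 30.2 kHz = 6 kHz.
90.2 kHz mod fs = 17.8 kHz.
17.8 kHz ≤ fs/2 = 18.1 kHz, appears at 17.8 kHz.
137.4 kHz mod fs = 28.8 kHz.
28.8 kHz > fs/2 = 18.1 kHz, folds to fs − 28.8 kHz = 7.4 kHz.
54.6 kHz and 90.2 kHz both map to 17.8 kHz.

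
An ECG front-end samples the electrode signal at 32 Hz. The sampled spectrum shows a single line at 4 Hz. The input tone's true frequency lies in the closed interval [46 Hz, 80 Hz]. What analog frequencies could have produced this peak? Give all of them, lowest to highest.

60 Hz, 68 Hz

Frequencies that alias to 4 Hz are k·fs ± 4 Hz for integer k ≥ 0.
k=0: 4 Hz.
k=1: 28 Hz, 36 Hz.
k=2: 60 Hz, 68 Hz.
k=3: 92 Hz, 100 Hz.
Within [46 Hz, 80 Hz]: 60 Hz, 68 Hz.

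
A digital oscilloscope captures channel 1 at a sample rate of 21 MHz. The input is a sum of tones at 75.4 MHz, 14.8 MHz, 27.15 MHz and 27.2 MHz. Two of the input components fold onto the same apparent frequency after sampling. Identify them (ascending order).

14.8 MHz, 27.2 MHz

fs/2 = 10.5 MHz.
75.4 MHz mod fs = 12.4 MHz.
12.4 MHz > fs/2 = 10.5 MHz, folds to fs − 12.4 MHz = 8.6 MHz.
14.8 MHz > fs/2 = 10.5 MHz, folds to fs − 14.8 MHz = 6.2 MHz.
27.15 MHz mod fs = 6.15 MHz.
6.15 MHz ≤ fs/2 = 10.5 MHz, appears at 6.15 MHz.
27.2 MHz mod fs = 6.2 MHz.
6.2 MHz ≤ fs/2 = 10.5 MHz, appears at 6.2 MHz.
14.8 MHz and 27.2 MHz both map to 6.2 MHz.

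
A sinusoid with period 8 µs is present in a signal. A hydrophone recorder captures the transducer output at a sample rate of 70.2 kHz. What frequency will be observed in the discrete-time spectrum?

15.4 kHz

T = 8 µs → f = 1/T = 125 kHz.
125 kHz mod fs = 54.8 kHz.
54.8 kHz > fs/2 = 35.1 kHz, folds to fs − 54.8 kHz = 15.4 kHz.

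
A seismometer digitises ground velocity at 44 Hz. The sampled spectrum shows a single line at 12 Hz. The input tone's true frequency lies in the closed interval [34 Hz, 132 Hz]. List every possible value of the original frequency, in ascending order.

56 Hz, 76 Hz, 100 Hz, 120 Hz

Frequencies that alias to 12 Hz are k·fs ± 12 Hz for integer k ≥ 0.
k=0: 12 Hz.
k=1: 32 Hz, 56 Hz.
k=2: 76 Hz, 100 Hz.
k=3: 120 Hz, 144 Hz.
k=4: 164 Hz, 188 Hz.
Within [34 Hz, 132 Hz]: 56 Hz, 76 Hz, 100 Hz, 120 Hz.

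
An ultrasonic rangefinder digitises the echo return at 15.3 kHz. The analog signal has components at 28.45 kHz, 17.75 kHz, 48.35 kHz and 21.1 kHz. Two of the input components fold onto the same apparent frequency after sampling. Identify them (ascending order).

fs/2 = 7.65 kHz.
28.45 kHz mod fs = 13.15 kHz.
13.15 kHz > fs/2 = 7.65 kHz, folds to fs − 13.15 kHz = 2.15 kHz.
17.75 kHz mod fs = 2.45 kHz.
2.45 kHz ≤ fs/2 = 7.65 kHz, appears at 2.45 kHz.
48.35 kHz mod fs = 2.45 kHz.
2.45 kHz ≤ fs/2 = 7.65 kHz, appears at 2.45 kHz.
21.1 kHz mod fs = 5.8 kHz.
5.8 kHz ≤ fs/2 = 7.65 kHz, appears at 5.8 kHz.
17.75 kHz and 48.35 kHz both map to 2.45 kHz.

17.75 kHz, 48.35 kHz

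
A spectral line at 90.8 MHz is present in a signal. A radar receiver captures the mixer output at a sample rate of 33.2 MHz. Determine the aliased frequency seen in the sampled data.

8.8 MHz

90.8 MHz mod fs = 24.4 MHz.
24.4 MHz > fs/2 = 16.6 MHz, folds to fs − 24.4 MHz = 8.8 MHz.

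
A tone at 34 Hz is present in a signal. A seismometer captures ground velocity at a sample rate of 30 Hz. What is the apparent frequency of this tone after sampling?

34 Hz mod fs = 4 Hz.
4 Hz ≤ fs/2 = 15 Hz, appears at 4 Hz.

4 Hz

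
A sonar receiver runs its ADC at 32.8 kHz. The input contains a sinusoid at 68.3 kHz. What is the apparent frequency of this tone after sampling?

68.3 kHz mod fs = 2.7 kHz.
2.7 kHz ≤ fs/2 = 16.4 kHz, appears at 2.7 kHz.

2.7 kHz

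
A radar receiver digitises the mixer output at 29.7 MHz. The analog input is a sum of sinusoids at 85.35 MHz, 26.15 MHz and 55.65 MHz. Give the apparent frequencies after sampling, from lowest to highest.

3.55 MHz, 3.75 MHz

fs/2 = 14.85 MHz.
85.35 MHz mod fs = 25.95 MHz.
25.95 MHz > fs/2 = 14.85 MHz, folds to fs − 25.95 MHz = 3.75 MHz.
26.15 MHz > fs/2 = 14.85 MHz, folds to fs − 26.15 MHz = 3.55 MHz.
55.65 MHz mod fs = 25.95 MHz.
25.95 MHz > fs/2 = 14.85 MHz, folds to fs − 25.95 MHz = 3.75 MHz.
Distinct values: {3.55 MHz, 3.75 MHz}.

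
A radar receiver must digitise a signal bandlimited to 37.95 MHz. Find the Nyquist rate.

75.9 MHz

Nyquist rate = 2 × 37.95 MHz = 75.9 MHz.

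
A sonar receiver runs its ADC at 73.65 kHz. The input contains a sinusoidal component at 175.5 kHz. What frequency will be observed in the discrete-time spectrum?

175.5 kHz mod fs = 28.2 kHz.
28.2 kHz ≤ fs/2 = 36.825 kHz, appears at 28.2 kHz.

28.2 kHz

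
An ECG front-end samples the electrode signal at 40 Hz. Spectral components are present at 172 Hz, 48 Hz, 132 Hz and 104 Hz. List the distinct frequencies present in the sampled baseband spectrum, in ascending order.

8 Hz, 12 Hz, 16 Hz

fs/2 = 20 Hz.
172 Hz mod fs = 12 Hz.
12 Hz ≤ fs/2 = 20 Hz, appears at 12 Hz.
48 Hz mod fs = 8 Hz.
8 Hz ≤ fs/2 = 20 Hz, appears at 8 Hz.
132 Hz mod fs = 12 Hz.
12 Hz ≤ fs/2 = 20 Hz, appears at 12 Hz.
104 Hz mod fs = 24 Hz.
24 Hz > fs/2 = 20 Hz, folds to fs − 24 Hz = 16 Hz.
Distinct values: {8 Hz, 12 Hz, 16 Hz}.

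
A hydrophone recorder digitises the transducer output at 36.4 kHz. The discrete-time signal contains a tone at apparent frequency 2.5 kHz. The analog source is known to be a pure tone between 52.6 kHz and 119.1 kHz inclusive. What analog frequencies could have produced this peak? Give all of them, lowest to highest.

70.3 kHz, 75.3 kHz, 106.7 kHz, 111.7 kHz

Frequencies that alias to 2.5 kHz are k·fs ± 2.5 kHz for integer k ≥ 0.
k=0: 2.5 kHz.
k=1: 33.9 kHz, 38.9 kHz.
k=2: 70.3 kHz, 75.3 kHz.
k=3: 106.7 kHz, 111.7 kHz.
k=4: 143.1 kHz, 148.1 kHz.
Within [52.6 kHz, 119.1 kHz]: 70.3 kHz, 75.3 kHz, 106.7 kHz, 111.7 kHz.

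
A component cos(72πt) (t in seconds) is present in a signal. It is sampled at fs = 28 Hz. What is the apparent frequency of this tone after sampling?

ω = 72π rad/s → f = ω/(2π) = 36 Hz.
36 Hz mod fs = 8 Hz.
8 Hz ≤ fs/2 = 14 Hz, appears at 8 Hz.

8 Hz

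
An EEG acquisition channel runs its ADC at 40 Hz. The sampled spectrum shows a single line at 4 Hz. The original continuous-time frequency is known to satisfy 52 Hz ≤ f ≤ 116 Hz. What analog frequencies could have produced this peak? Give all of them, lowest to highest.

76 Hz, 84 Hz, 116 Hz

Frequencies that alias to 4 Hz are k·fs ± 4 Hz for integer k ≥ 0.
k=0: 4 Hz.
k=1: 36 Hz, 44 Hz.
k=2: 76 Hz, 84 Hz.
k=3: 116 Hz, 124 Hz.
k=4: 156 Hz, 164 Hz.
Within [52 Hz, 116 Hz]: 76 Hz, 84 Hz, 116 Hz.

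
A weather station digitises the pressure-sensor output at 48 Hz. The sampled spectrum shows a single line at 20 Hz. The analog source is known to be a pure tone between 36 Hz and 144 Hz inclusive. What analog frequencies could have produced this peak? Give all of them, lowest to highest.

68 Hz, 76 Hz, 116 Hz, 124 Hz

Frequencies that alias to 20 Hz are k·fs ± 20 Hz for integer k ≥ 0.
k=0: 20 Hz.
k=1: 28 Hz, 68 Hz.
k=2: 76 Hz, 116 Hz.
k=3: 124 Hz, 164 Hz.
k=4: 172 Hz, 212 Hz.
Within [36 Hz, 144 Hz]: 68 Hz, 76 Hz, 116 Hz, 124 Hz.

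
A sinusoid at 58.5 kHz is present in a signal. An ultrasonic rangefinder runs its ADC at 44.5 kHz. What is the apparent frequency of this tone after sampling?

58.5 kHz mod fs = 14 kHz.
14 kHz ≤ fs/2 = 22.25 kHz, appears at 14 kHz.

14 kHz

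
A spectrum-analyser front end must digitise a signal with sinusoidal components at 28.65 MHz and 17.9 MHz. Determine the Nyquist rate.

57.3 MHz

Highest-frequency component: 28.65 MHz.
Nyquist rate = 2 × 28.65 MHz = 57.3 MHz.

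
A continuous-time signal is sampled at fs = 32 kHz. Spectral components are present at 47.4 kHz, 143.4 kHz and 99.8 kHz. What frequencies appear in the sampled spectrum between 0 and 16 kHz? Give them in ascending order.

3.8 kHz, 15.4 kHz

fs/2 = 16 kHz.
47.4 kHz mod fs = 15.4 kHz.
15.4 kHz ≤ fs/2 = 16 kHz, appears at 15.4 kHz.
143.4 kHz mod fs = 15.4 kHz.
15.4 kHz ≤ fs/2 = 16 kHz, appears at 15.4 kHz.
99.8 kHz mod fs = 3.8 kHz.
3.8 kHz ≤ fs/2 = 16 kHz, appears at 3.8 kHz.
Distinct values: {3.8 kHz, 15.4 kHz}.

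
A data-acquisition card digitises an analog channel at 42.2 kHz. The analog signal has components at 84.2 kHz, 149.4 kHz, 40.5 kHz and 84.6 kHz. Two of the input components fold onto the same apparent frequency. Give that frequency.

fs/2 = 21.1 kHz.
84.2 kHz mod fs = 42 kHz.
42 kHz > fs/2 = 21.1 kHz, folds to fs − 42 kHz = 0.2 kHz.
149.4 kHz mod fs = 22.8 kHz.
22.8 kHz > fs/2 = 21.1 kHz, folds to fs − 22.8 kHz = 19.4 kHz.
40.5 kHz > fs/2 = 21.1 kHz, folds to fs − 40.5 kHz = 1.7 kHz.
84.6 kHz mod fs = 0.2 kHz.
0.2 kHz ≤ fs/2 = 21.1 kHz, appears at 0.2 kHz.
84.2 kHz and 84.6 kHz both map to 0.2 kHz.

0.2 kHz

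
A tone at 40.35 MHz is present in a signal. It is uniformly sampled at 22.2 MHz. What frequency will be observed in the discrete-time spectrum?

40.35 MHz mod fs = 18.15 MHz.
18.15 MHz > fs/2 = 11.1 MHz, folds to fs − 18.15 MHz = 4.05 MHz.

4.05 MHz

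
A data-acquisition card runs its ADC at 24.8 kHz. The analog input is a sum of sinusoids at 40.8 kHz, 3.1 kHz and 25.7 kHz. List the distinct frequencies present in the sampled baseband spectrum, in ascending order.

fs/2 = 12.4 kHz.
40.8 kHz mod fs = 16 kHz.
16 kHz > fs/2 = 12.4 kHz, folds to fs − 16 kHz = 8.8 kHz.
3.1 kHz ≤ fs/2 = 12.4 kHz, passes unchanged.
25.7 kHz mod fs = 0.9 kHz.
0.9 kHz ≤ fs/2 = 12.4 kHz, appears at 0.9 kHz.
Distinct values: {0.9 kHz, 3.1 kHz, 8.8 kHz}.

0.9 kHz, 3.1 kHz, 8.8 kHz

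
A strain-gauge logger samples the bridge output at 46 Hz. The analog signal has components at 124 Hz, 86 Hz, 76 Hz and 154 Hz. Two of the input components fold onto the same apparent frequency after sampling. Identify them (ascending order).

fs/2 = 23 Hz.
124 Hz mod fs = 32 Hz.
32 Hz > fs/2 = 23 Hz, folds to fs − 32 Hz = 14 Hz.
86 Hz mod fs = 40 Hz.
40 Hz > fs/2 = 23 Hz, folds to fs − 40 Hz = 6 Hz.
76 Hz mod fs = 30 Hz.
30 Hz > fs/2 = 23 Hz, folds to fs − 30 Hz = 16 Hz.
154 Hz mod fs = 16 Hz.
16 Hz ≤ fs/2 = 23 Hz, appears at 16 Hz.
76 Hz and 154 Hz both map to 16 Hz.

76 Hz, 154 Hz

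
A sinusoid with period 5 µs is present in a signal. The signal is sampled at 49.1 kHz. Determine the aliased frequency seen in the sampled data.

3.6 kHz

T = 5 µs → f = 1/T = 200 kHz.
200 kHz mod fs = 3.6 kHz.
3.6 kHz ≤ fs/2 = 24.55 kHz, appears at 3.6 kHz.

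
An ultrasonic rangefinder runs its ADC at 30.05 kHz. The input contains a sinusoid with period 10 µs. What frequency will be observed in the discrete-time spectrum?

T = 10 µs → f = 1/T = 100 kHz.
100 kHz mod fs = 9.85 kHz.
9.85 kHz ≤ fs/2 = 15.025 kHz, appears at 9.85 kHz.

9.85 kHz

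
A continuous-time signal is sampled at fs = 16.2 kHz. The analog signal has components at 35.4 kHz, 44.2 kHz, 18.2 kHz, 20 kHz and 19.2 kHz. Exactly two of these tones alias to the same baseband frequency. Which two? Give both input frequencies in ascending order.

19.2 kHz, 35.4 kHz

fs/2 = 8.1 kHz.
35.4 kHz mod fs = 3 kHz.
3 kHz ≤ fs/2 = 8.1 kHz, appears at 3 kHz.
44.2 kHz mod fs = 11.8 kHz.
11.8 kHz > fs/2 = 8.1 kHz, folds to fs − 11.8 kHz = 4.4 kHz.
18.2 kHz mod fs = 2 kHz.
2 kHz ≤ fs/2 = 8.1 kHz, appears at 2 kHz.
20 kHz mod fs = 3.8 kHz.
3.8 kHz ≤ fs/2 = 8.1 kHz, appears at 3.8 kHz.
19.2 kHz mod fs = 3 kHz.
3 kHz ≤ fs/2 = 8.1 kHz, appears at 3 kHz.
19.2 kHz and 35.4 kHz both map to 3 kHz.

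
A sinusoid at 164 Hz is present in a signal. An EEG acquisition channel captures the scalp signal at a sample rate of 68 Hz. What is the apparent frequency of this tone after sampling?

28 Hz

164 Hz mod fs = 28 Hz.
28 Hz ≤ fs/2 = 34 Hz, appears at 28 Hz.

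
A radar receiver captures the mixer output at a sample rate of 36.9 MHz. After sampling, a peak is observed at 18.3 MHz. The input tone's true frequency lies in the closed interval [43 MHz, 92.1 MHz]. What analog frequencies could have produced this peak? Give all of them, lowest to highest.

Frequencies that alias to 18.3 MHz are k·fs ± 18.3 MHz for integer k ≥ 0.
k=0: 18.3 MHz.
k=1: 18.6 MHz, 55.2 MHz.
k=2: 55.5 MHz, 92.1 MHz.
k=3: 92.4 MHz, 129 MHz.
Within [43 MHz, 92.1 MHz]: 55.2 MHz, 55.5 MHz, 92.1 MHz.

55.2 MHz, 55.5 MHz, 92.1 MHz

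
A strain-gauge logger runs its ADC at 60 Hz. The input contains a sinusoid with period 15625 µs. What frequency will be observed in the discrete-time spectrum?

T = 15625 µs → f = 1/T = 64 Hz.
64 Hz mod fs = 4 Hz.
4 Hz ≤ fs/2 = 30 Hz, appears at 4 Hz.

4 Hz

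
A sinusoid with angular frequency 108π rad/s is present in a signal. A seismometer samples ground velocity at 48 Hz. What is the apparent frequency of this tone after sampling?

6 Hz

ω = 108π rad/s → f = ω/(2π) = 54 Hz.
54 Hz mod fs = 6 Hz.
6 Hz ≤ fs/2 = 24 Hz, appears at 6 Hz.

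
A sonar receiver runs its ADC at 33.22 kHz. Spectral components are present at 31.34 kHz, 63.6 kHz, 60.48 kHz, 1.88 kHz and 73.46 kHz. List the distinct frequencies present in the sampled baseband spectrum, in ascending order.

fs/2 = 16.61 kHz.
31.34 kHz > fs/2 = 16.61 kHz, folds to fs − 31.34 kHz = 1.88 kHz.
63.6 kHz mod fs = 30.38 kHz.
30.38 kHz > fs/2 = 16.61 kHz, folds to fs − 30.38 kHz = 2.84 kHz.
60.48 kHz mod fs = 27.26 kHz.
27.26 kHz > fs/2 = 16.61 kHz, folds to fs − 27.26 kHz = 5.96 kHz.
1.88 kHz ≤ fs/2 = 16.61 kHz, passes unchanged.
73.46 kHz mod fs = 7.02 kHz.
7.02 kHz ≤ fs/2 = 16.61 kHz, appears at 7.02 kHz.
Distinct values: {1.88 kHz, 2.84 kHz, 5.96 kHz, 7.02 kHz}.

1.88 kHz, 2.84 kHz, 5.96 kHz, 7.02 kHz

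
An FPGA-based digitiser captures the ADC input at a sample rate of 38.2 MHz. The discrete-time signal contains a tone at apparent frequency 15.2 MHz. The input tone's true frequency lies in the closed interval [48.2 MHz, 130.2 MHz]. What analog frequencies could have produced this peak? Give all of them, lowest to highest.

53.4 MHz, 61.2 MHz, 91.6 MHz, 99.4 MHz, 129.8 MHz

Frequencies that alias to 15.2 MHz are k·fs ± 15.2 MHz for integer k ≥ 0.
k=0: 15.2 MHz.
k=1: 23 MHz, 53.4 MHz.
k=2: 61.2 MHz, 91.6 MHz.
k=3: 99.4 MHz, 129.8 MHz.
k=4: 137.6 MHz, 168 MHz.
Within [48.2 MHz, 130.2 MHz]: 53.4 MHz, 61.2 MHz, 91.6 MHz, 99.4 MHz, 129.8 MHz.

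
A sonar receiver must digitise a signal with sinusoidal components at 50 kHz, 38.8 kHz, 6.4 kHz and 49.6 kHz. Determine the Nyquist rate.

100 kHz

Highest-frequency component: 50 kHz.
Nyquist rate = 2 × 50 kHz = 100 kHz.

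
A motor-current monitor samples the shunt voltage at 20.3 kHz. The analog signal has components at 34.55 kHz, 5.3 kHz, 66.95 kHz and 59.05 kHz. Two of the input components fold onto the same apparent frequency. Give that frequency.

6.05 kHz

fs/2 = 10.15 kHz.
34.55 kHz mod fs = 14.25 kHz.
14.25 kHz > fs/2 = 10.15 kHz, folds to fs − 14.25 kHz = 6.05 kHz.
5.3 kHz ≤ fs/2 = 10.15 kHz, passes unchanged.
66.95 kHz mod fs = 6.05 kHz.
6.05 kHz ≤ fs/2 = 10.15 kHz, appears at 6.05 kHz.
59.05 kHz mod fs = 18.45 kHz.
18.45 kHz > fs/2 = 10.15 kHz, folds to fs − 18.45 kHz = 1.85 kHz.
34.55 kHz and 66.95 kHz both map to 6.05 kHz.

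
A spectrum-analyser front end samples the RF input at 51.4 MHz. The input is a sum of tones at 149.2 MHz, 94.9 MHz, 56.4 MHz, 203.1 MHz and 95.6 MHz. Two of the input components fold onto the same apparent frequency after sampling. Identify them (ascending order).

56.4 MHz, 149.2 MHz

fs/2 = 25.7 MHz.
149.2 MHz mod fs = 46.4 MHz.
46.4 MHz > fs/2 = 25.7 MHz, folds to fs − 46.4 MHz = 5 MHz.
94.9 MHz mod fs = 43.5 MHz.
43.5 MHz > fs/2 = 25.7 MHz, folds to fs − 43.5 MHz = 7.9 MHz.
56.4 MHz mod fs = 5 MHz.
5 MHz ≤ fs/2 = 25.7 MHz, appears at 5 MHz.
203.1 MHz mod fs = 48.9 MHz.
48.9 MHz > fs/2 = 25.7 MHz, folds to fs − 48.9 MHz = 2.5 MHz.
95.6 MHz mod fs = 44.2 MHz.
44.2 MHz > fs/2 = 25.7 MHz, folds to fs − 44.2 MHz = 7.2 MHz.
56.4 MHz and 149.2 MHz both map to 5 MHz.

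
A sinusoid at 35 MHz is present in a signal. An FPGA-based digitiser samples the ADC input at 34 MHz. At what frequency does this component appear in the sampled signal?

35 MHz mod fs = 1 MHz.
1 MHz ≤ fs/2 = 17 MHz, appears at 1 MHz.

1 MHz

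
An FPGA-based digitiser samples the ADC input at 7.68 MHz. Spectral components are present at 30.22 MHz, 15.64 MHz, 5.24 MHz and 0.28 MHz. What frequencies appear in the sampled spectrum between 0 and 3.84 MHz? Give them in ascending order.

0.28 MHz, 0.5 MHz, 2.44 MHz

fs/2 = 3.84 MHz.
30.22 MHz mod fs = 7.18 MHz.
7.18 MHz > fs/2 = 3.84 MHz, folds to fs − 7.18 MHz = 0.5 MHz.
15.64 MHz mod fs = 0.28 MHz.
0.28 MHz ≤ fs/2 = 3.84 MHz, appears at 0.28 MHz.
5.24 MHz > fs/2 = 3.84 MHz, folds to fs − 5.24 MHz = 2.44 MHz.
0.28 MHz ≤ fs/2 = 3.84 MHz, passes unchanged.
Distinct values: {0.28 MHz, 0.5 MHz, 2.44 MHz}.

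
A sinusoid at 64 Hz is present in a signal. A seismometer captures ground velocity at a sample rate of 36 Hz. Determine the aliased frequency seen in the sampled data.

8 Hz

64 Hz mod fs = 28 Hz.
28 Hz > fs/2 = 18 Hz, folds to fs − 28 Hz = 8 Hz.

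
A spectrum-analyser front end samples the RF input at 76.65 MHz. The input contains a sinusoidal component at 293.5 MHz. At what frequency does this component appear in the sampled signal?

293.5 MHz mod fs = 63.55 MHz.
63.55 MHz > fs/2 = 38.325 MHz, folds to fs − 63.55 MHz = 13.1 MHz.

13.1 MHz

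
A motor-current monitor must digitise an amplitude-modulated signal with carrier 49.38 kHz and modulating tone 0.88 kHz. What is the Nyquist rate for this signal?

100.52 kHz

AM sidebands sit at fc ± fm = 48.5 kHz and 50.26 kHz.
Highest-frequency component: 50.26 kHz.
Nyquist rate = 2 × 50.26 kHz = 100.52 kHz.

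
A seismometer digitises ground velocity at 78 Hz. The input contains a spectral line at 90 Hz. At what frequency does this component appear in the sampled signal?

90 Hz mod fs = 12 Hz.
12 Hz ≤ fs/2 = 39 Hz, appears at 12 Hz.

12 Hz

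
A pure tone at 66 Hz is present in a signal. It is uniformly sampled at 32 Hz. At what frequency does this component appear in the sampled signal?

66 Hz mod fs = 2 Hz.
2 Hz ≤ fs/2 = 16 Hz, appears at 2 Hz.

2 Hz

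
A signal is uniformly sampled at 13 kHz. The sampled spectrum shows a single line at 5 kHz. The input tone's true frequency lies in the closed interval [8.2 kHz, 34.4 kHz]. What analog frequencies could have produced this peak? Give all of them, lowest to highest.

18 kHz, 21 kHz, 31 kHz, 34 kHz

Frequencies that alias to 5 kHz are k·fs ± 5 kHz for integer k ≥ 0.
k=0: 5 kHz.
k=1: 8 kHz, 18 kHz.
k=2: 21 kHz, 31 kHz.
k=3: 34 kHz, 44 kHz.
k=4: 47 kHz, 57 kHz.
Within [8.2 kHz, 34.4 kHz]: 18 kHz, 21 kHz, 31 kHz, 34 kHz.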